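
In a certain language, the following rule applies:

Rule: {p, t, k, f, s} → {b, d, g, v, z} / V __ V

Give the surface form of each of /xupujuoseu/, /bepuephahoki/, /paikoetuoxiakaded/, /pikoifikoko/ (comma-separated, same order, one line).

/xupujuoseu/: /p/ is a voiceless obstruent between vowels /u/ and /u/, so it voices to [b]. /s/ is a voiceless obstruent between vowels /o/ and /e/, so it voices to [z]. → [xubujuozeu].
/bepuephahoki/: /p/ is a voiceless obstruent between vowels /e/ and /u/, so it voices to [b]. /k/ is a voiceless obstruent between vowels /o/ and /i/, so it voices to [g]. → [bebuephahogi].
/paikoetuoxiakaded/: /k/ is a voiceless obstruent between vowels /i/ and /o/, so it voices to [g]. /t/ is a voiceless obstruent between vowels /e/ and /u/, so it voices to [d]. /k/ is a voiceless obstruent between vowels /a/ and /a/, so it voices to [g]. → [paigoeduoxiagaded].
/pikoifikoko/: /k/ is a voiceless obstruent between vowels /i/ and /o/, so it voices to [g]. /f/ is a voiceless obstruent between vowels /i/ and /i/, so it voices to [v]. /k/ is a voiceless obstruent between vowels /i/ and /o/, so it voices to [g]. /k/ is a voiceless obstruent between vowels /o/ and /o/, so it voices to [g]. → [pigoivigogo].

xubujuozeu, bebuephahogi, paigoeduoxiagaded, pigoivigogo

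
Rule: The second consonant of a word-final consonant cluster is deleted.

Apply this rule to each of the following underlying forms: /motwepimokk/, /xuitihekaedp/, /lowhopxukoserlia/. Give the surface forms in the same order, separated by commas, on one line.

motwepimok, xuitihekaed, lowhopxukoserlia

/motwepimokk/: /k/ is the second consonant of a word-final cluster /kk/, so it deletes. → [motwepimok].
/xuitihekaedp/: /p/ is the second consonant of a word-final cluster /dp/, so it deletes. → [xuitihekaed].
/lowhopxukoserlia/: the rule's environment is not met; surfaces unchanged as [lowhopxukoserlia].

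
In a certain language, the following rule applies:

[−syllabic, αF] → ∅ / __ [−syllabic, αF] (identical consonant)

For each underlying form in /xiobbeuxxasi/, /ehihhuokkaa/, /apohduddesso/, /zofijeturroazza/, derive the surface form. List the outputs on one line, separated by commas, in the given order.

xiobeuxasi, ehihuokaa, apohdudeso, zofijeturoaza

/xiobbeuxxasi/: /bb/ is a geminate; the first /b/ deletes. /xx/ is a geminate; the first /x/ deletes. → [xiobeuxasi].
/ehihhuokkaa/: /hh/ is a geminate; the first /h/ deletes. /kk/ is a geminate; the first /k/ deletes. → [ehihuokaa].
/apohduddesso/: /dd/ is a geminate; the first /d/ deletes. /ss/ is a geminate; the first /s/ deletes. → [apohdudeso].
/zofijeturroazza/: /rr/ is a geminate; the first /r/ deletes. /zz/ is a geminate; the first /z/ deletes. → [zofijeturoaza].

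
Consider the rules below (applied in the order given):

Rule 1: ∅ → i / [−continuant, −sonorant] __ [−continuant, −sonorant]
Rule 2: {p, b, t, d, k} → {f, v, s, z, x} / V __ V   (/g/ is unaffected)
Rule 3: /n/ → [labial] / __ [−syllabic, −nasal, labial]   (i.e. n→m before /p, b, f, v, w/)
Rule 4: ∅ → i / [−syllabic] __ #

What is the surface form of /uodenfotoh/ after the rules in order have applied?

uozemfosohi

Rule 1 (stop-cluster i-epenthesis): no segment meets the environment; /uodenfotoh/ is unchanged.
Rule 2 (intervocalic spirantization): /d/ is a stop between vowels /o/ and /e/, so it spirantizes to the fricative [z]. /t/ is a stop between vowels /o/ and /o/, so it spirantizes to the fricative [s]. /uodenfotoh/ → uozenfosoh.
Rule 3 (nasal place assimilation): /n/ precedes the labial consonant /f/, so it assimilates in place to [m]. /uozenfosoh/ → uozemfosoh.
Rule 4 (final i-epenthesis): the form ends in the consonant /h/, so [i] is inserted word-finally. /uozemfosoh/ → uozemfosohi.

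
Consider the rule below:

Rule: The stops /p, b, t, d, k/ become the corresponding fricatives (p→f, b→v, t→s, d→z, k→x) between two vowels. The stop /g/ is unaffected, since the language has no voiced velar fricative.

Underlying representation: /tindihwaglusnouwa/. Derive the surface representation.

tindihwaglusnouwa

No segment of /tindihwaglusnouwa/ meets the structural description of the rule, so the form surfaces unchanged.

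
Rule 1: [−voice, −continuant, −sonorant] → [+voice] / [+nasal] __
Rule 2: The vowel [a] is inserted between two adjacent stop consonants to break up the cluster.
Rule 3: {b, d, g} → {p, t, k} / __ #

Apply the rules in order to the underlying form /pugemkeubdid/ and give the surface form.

pugemgeubadit

Rule 1 (post-nasal voicing): /k/ is a voiceless stop immediately after the nasal /m/, so it voices to [g]. /pugemkeubdid/ → pugemgeubdid.
Rule 2 (stop-cluster a-epenthesis): /b/ and /d/ form a stop–stop cluster, so [a] is inserted between them. /pugemgeubdid/ → pugemgeubadid.
Rule 3 (final devoicing): /d/ is a voiced stop in word-final position, so it devoices to [t]. /pugemgeubadid/ → pugemgeubadit.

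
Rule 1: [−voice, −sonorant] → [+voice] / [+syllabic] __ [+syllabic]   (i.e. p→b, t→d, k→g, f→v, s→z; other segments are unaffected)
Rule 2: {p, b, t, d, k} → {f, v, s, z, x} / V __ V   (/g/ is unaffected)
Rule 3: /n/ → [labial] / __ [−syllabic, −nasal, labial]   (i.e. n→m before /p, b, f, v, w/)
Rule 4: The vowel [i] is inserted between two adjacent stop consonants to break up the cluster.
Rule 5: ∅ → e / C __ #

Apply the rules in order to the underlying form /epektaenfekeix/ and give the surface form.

evekitaemfegeixe

Rule 1 (intervocalic voicing): /p/ is a voiceless obstruent between vowels /e/ and /e/, so it voices to [b]. /k/ is a voiceless obstruent between vowels /e/ and /e/, so it voices to [g]. /epektaenfekeix/ → ebektaenfegeix.
Rule 2 (intervocalic spirantization): /b/ is a stop between vowels /e/ and /e/, so it spirantizes to the fricative [v]. /ebektaenfegeix/ → evektaenfegeix.
Rule 3 (nasal place assimilation): /n/ precedes the labial consonant /f/, so it assimilates in place to [m]. /evektaenfegeix/ → evektaemfegeix.
Rule 4 (stop-cluster i-epenthesis): /k/ and /t/ form a stop–stop cluster, so [i] is inserted between them. /evektaemfegeix/ → evekitaemfegeix.
Rule 5 (final e-epenthesis): the form ends in the consonant /x/, so [e] is inserted word-finally. /evekitaemfegeix/ → evekitaemfegeixe.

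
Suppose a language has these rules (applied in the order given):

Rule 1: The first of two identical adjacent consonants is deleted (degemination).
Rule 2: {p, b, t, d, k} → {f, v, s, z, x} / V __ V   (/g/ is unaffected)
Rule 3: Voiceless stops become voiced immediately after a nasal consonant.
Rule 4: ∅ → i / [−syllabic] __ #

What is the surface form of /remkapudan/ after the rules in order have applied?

remgafuzani

Rule 1 (degemination): no segment meets the environment; /remkapudan/ is unchanged.
Rule 2 (intervocalic spirantization): /p/ is a stop between vowels /a/ and /u/, so it spirantizes to the fricative [f]. /d/ is a stop between vowels /u/ and /a/, so it spirantizes to the fricative [z]. /remkapudan/ → remkafuzan.
Rule 3 (post-nasal voicing): /k/ is a voiceless stop immediately after the nasal /m/, so it voices to [g]. /remkafuzan/ → remgafuzan.
Rule 4 (final i-epenthesis): the form ends in the consonant /n/, so [i] is inserted word-finally. /remgafuzan/ → remgafuzani.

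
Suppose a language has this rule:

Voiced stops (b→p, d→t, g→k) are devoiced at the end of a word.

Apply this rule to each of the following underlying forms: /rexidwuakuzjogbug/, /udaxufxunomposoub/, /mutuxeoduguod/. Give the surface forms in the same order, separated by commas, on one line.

rexidwuakuzjogbuk, udaxufxunomposoup, mutuxeoduguot

/rexidwuakuzjogbug/: /g/ is a voiced stop in word-final position, so it devoices to [k]. → [rexidwuakuzjogbuk].
/udaxufxunomposoub/: /b/ is a voiced stop in word-final position, so it devoices to [p]. → [udaxufxunomposoup].
/mutuxeoduguod/: /d/ is a voiced stop in word-final position, so it devoices to [t]. → [mutuxeoduguot].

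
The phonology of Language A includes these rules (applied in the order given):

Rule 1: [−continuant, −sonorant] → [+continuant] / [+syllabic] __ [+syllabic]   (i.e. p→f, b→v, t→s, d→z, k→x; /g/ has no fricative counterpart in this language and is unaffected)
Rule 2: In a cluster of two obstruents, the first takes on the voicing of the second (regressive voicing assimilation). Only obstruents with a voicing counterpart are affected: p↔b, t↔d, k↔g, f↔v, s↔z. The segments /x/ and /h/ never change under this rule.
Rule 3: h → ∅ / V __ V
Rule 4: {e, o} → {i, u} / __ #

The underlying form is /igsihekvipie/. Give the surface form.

Rule 1 (intervocalic spirantization): /p/ is a stop between vowels /i/ and /i/, so it spirantizes to the fricative [f]. /igsihekvipie/ → igsihekvifie.
Rule 2 (regressive voicing assimilation): /g/ precedes the voiceless obstruent /s/, so it devoices to [k] by assimilation. /k/ precedes the voiced obstruent /v/, so it voices to [g] by assimilation. /igsihekvifie/ → iksihegvifie.
Rule 3 (intervocalic h-deletion): /h/ occurs between vowels /i/ and /e/, so it deletes. /iksihegvifie/ → iksiegvifie.
Rule 4 (final vowel raising): /e/ is a mid vowel in word-final position, so it raises to [i]. /iksiegvifie/ → iksiegvifii.

iksiegvifii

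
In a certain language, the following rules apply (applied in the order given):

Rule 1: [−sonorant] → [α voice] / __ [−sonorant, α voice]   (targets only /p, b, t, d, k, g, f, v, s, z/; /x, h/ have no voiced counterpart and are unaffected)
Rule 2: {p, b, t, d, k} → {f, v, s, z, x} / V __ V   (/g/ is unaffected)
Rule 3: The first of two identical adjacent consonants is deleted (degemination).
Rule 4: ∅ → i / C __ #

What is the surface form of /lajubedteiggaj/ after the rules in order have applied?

lajuveteigaji

Rule 1 (regressive voicing assimilation): /d/ precedes the voiceless obstruent /t/, so it devoices to [t] by assimilation. /lajubedteiggaj/ → lajubetteiggaj.
Rule 2 (intervocalic spirantization): /b/ is a stop between vowels /u/ and /e/, so it spirantizes to the fricative [v]. /lajubetteiggaj/ → lajuvetteiggaj.
Rule 3 (degemination): /tt/ is a geminate; the first /t/ deletes. /gg/ is a geminate; the first /g/ deletes. /lajuvetteiggaj/ → lajuveteigaj.
Rule 4 (final i-epenthesis): the form ends in the consonant /j/, so [i] is inserted word-finally. /lajuveteigaj/ → lajuveteigaji.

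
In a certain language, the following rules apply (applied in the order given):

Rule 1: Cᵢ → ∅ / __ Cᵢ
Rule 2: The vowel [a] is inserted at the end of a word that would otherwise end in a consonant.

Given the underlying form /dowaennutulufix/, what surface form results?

dowaenutulufixa

Rule 1 (degemination): /nn/ is a geminate; the first /n/ deletes. /dowaennutulufix/ → dowaenutulufix.
Rule 2 (final a-epenthesis): the form ends in the consonant /x/, so [a] is inserted word-finally. /dowaenutulufix/ → dowaenutulufixa.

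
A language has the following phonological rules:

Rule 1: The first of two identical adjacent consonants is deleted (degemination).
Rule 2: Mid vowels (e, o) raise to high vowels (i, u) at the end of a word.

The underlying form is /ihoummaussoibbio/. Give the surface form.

ihoumausoibiu

Rule 1 (degemination): /mm/ is a geminate; the first /m/ deletes. /ss/ is a geminate; the first /s/ deletes. /bb/ is a geminate; the first /b/ deletes. /ihoummaussoibbio/ → ihoumausoibio.
Rule 2 (final vowel raising): /o/ is a mid vowel in word-final position, so it raises to [u]. /ihoumausoibio/ → ihoumausoibiu.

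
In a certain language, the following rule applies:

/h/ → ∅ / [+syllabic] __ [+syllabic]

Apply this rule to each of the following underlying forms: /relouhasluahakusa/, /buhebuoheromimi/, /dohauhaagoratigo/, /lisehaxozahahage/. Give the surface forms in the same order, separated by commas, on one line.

/relouhasluahakusa/: /h/ occurs between vowels /u/ and /a/, so it deletes. /h/ occurs between vowels /a/ and /a/, so it deletes. → [relouasluaakusa].
/buhebuoheromimi/: /h/ occurs between vowels /u/ and /e/, so it deletes. /h/ occurs between vowels /o/ and /e/, so it deletes. → [buebuoeromimi].
/dohauhaagoratigo/: /h/ occurs between vowels /o/ and /a/, so it deletes. /h/ occurs between vowels /u/ and /a/, so it deletes. → [doauaagoratigo].
/lisehaxozahahage/: /h/ occurs between vowels /e/ and /a/, so it deletes. /h/ occurs between vowels /a/ and /a/, so it deletes. /h/ occurs between vowels /a/ and /a/, so it deletes. → [liseaxozaaage].

relouasluaakusa, buebuoeromimi, doauaagoratigo, liseaxozaaage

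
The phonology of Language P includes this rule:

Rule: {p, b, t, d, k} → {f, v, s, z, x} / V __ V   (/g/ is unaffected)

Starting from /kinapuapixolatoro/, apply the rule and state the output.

Scanning /kinapuapixolatoro/: /k/ at position 1 is not in the conditioning environment; /p/ is a stop between vowels /a/ and /u/, so it spirantizes to the fricative [f]; /p/ is a stop between vowels /a/ and /i/, so it spirantizes to the fricative [f]; /t/ is a stop between vowels /a/ and /o/, so it spirantizes to the fricative [s].
Result: [kinafuafixolasoro].

kinafuafixolasoro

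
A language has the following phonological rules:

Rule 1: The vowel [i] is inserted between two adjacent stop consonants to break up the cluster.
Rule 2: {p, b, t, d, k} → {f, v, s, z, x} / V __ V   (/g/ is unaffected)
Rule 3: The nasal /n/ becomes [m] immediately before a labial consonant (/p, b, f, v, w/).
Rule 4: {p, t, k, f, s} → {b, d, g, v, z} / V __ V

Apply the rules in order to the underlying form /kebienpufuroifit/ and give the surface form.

Rule 1 (stop-cluster i-epenthesis): no segment meets the environment; /kebienpufuroifit/ is unchanged.
Rule 2 (intervocalic spirantization): /b/ is a stop between vowels /e/ and /i/, so it spirantizes to the fricative [v]. /kebienpufuroifit/ → kevienpufuroifit.
Rule 3 (nasal place assimilation): /n/ precedes the labial consonant /p/, so it assimilates in place to [m]. /kevienpufuroifit/ → keviempufuroifit.
Rule 4 (intervocalic voicing): /f/ is a voiceless obstruent between vowels /u/ and /u/, so it voices to [v]. /f/ is a voiceless obstruent between vowels /i/ and /i/, so it voices to [v]. /keviempufuroifit/ → keviempuvuroivit.

keviempuvuroivit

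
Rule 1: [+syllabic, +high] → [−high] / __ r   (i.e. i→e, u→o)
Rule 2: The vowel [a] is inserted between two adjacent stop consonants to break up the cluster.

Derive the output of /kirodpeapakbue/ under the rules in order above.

Rule 1 (pre-rhotic lowering): /i/ is a high vowel immediately before /r/, so it lowers to [e]. /kirodpeapakbue/ → kerodpeapakbue.
Rule 2 (stop-cluster a-epenthesis): /d/ and /p/ form a stop–stop cluster, so [a] is inserted between them. /k/ and /b/ form a stop–stop cluster, so [a] is inserted between them. /kerodpeapakbue/ → kerodapeapakabue.

kerodapeapakabue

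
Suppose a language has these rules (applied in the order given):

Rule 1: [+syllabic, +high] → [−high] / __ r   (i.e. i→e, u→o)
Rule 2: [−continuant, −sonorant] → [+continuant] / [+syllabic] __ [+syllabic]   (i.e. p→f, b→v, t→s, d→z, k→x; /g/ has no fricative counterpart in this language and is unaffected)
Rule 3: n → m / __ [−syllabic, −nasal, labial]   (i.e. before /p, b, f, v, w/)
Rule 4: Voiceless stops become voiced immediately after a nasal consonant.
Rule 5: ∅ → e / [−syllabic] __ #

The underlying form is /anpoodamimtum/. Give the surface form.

amboozamimdume

Rule 1 (pre-rhotic lowering): no segment meets the environment; /anpoodamimtum/ is unchanged.
Rule 2 (intervocalic spirantization): /d/ is a stop between vowels /o/ and /a/, so it spirantizes to the fricative [z]. /anpoodamimtum/ → anpoozamimtum.
Rule 3 (nasal place assimilation): /n/ precedes the labial consonant /p/, so it assimilates in place to [m]. /anpoozamimtum/ → ampoozamimtum.
Rule 4 (post-nasal voicing): /p/ is a voiceless stop immediately after the nasal /m/, so it voices to [b]. /t/ is a voiceless stop immediately after the nasal /m/, so it voices to [d]. /ampoozamimtum/ → amboozamimdum.
Rule 5 (final e-epenthesis): the form ends in the consonant /m/, so [e] is inserted word-finally. /amboozamimdum/ → amboozamimdume.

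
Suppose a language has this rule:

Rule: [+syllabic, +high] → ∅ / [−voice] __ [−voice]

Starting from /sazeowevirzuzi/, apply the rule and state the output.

No segment of /sazeowevirzuzi/ meets the structural description of the rule, so the form surfaces unchanged.

sazeowevirzuzi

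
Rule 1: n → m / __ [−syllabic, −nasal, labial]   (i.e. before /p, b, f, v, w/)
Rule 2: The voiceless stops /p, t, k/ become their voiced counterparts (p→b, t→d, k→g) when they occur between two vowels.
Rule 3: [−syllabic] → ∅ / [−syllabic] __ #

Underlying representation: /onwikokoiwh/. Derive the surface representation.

Rule 1 (nasal place assimilation): /n/ precedes the labial consonant /w/, so it assimilates in place to [m]. /onwikokoiwh/ → omwikokoiwh.
Rule 2 (intervocalic voicing): /k/ is a voiceless stop between vowels /i/ and /o/, so it voices to [g]. /k/ is a voiceless stop between vowels /o/ and /o/, so it voices to [g]. /omwikokoiwh/ → omwigogoiwh.
Rule 3 (final cluster simplification): /h/ is the second consonant of a word-final cluster /wh/, so it deletes. /omwigogoiwh/ → omwigogoiw.

omwigogoiw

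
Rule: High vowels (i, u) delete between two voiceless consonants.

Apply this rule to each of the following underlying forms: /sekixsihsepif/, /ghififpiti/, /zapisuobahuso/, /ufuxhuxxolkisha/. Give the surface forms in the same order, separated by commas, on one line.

sekxshsepf, ghffpti, zapsuobahso, ufxhxxolksha

/sekixsihsepif/: /i/ is a high vowel flanked by voiceless consonants /k/ and /x/, so it deletes. /i/ is a high vowel flanked by voiceless consonants /s/ and /h/, so it deletes. /i/ is a high vowel flanked by voiceless consonants /p/ and /f/, so it deletes. → [sekxshsepf].
/ghififpiti/: /i/ is a high vowel flanked by voiceless consonants /h/ and /f/, so it deletes. /i/ is a high vowel flanked by voiceless consonants /f/ and /f/, so it deletes. /i/ is a high vowel flanked by voiceless consonants /p/ and /t/, so it deletes. → [ghffpti].
/zapisuobahuso/: /i/ is a high vowel flanked by voiceless consonants /p/ and /s/, so it deletes. /u/ is a high vowel flanked by voiceless consonants /h/ and /s/, so it deletes. → [zapsuobahso].
/ufuxhuxxolkisha/: /u/ is a high vowel flanked by voiceless consonants /f/ and /x/, so it deletes. /u/ is a high vowel flanked by voiceless consonants /h/ and /x/, so it deletes. /i/ is a high vowel flanked by voiceless consonants /k/ and /s/, so it deletes. → [ufxhxxolksha].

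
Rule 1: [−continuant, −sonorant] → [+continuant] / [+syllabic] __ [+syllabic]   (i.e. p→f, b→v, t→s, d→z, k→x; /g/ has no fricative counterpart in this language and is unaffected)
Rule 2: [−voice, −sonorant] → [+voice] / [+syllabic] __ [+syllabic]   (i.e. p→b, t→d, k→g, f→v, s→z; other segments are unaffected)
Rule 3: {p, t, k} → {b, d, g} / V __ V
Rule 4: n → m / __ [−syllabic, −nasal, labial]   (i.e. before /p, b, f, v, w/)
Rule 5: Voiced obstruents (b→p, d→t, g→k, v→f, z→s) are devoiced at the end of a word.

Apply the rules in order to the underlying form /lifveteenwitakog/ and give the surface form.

Rule 1 (intervocalic spirantization): /t/ is a stop between vowels /e/ and /e/, so it spirantizes to the fricative [s]. /t/ is a stop between vowels /i/ and /a/, so it spirantizes to the fricative [s]. /k/ is a stop between vowels /a/ and /o/, so it spirantizes to the fricative [x]. /lifveteenwitakog/ → lifveseenwisaxog.
Rule 2 (intervocalic voicing): /s/ is a voiceless obstruent between vowels /e/ and /e/, so it voices to [z]. /s/ is a voiceless obstruent between vowels /i/ and /a/, so it voices to [z]. /lifveseenwisaxog/ → lifvezeenwizaxog.
Rule 3 (intervocalic voicing): no segment meets the environment; /lifvezeenwizaxog/ is unchanged.
Rule 4 (nasal place assimilation): /n/ precedes the labial consonant /w/, so it assimilates in place to [m]. /lifvezeenwizaxog/ → lifvezeemwizaxog.
Rule 5 (final devoicing): /g/ is a voiced obstruent in word-final position, so it devoices to [k]. /lifvezeemwizaxog/ → lifvezeemwizaxok.

lifvezeemwizaxok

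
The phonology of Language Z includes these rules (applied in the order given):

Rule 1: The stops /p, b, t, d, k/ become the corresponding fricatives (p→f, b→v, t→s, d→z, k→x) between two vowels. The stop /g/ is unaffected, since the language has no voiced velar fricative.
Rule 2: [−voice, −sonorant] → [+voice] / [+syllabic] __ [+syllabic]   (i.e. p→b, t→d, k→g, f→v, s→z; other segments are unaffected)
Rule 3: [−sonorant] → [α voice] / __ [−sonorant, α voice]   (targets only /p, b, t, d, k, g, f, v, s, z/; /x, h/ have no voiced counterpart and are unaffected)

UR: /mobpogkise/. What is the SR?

Rule 1 (intervocalic spirantization): no segment meets the environment; /mobpogkise/ is unchanged.
Rule 2 (intervocalic voicing): /s/ is a voiceless obstruent between vowels /i/ and /e/, so it voices to [z]. /mobpogkise/ → mobpogkize.
Rule 3 (regressive voicing assimilation): /b/ precedes the voiceless obstruent /p/, so it devoices to [p] by assimilation. /g/ precedes the voiceless obstruent /k/, so it devoices to [k] by assimilation. /mobpogkize/ → moppokkize.

moppokkize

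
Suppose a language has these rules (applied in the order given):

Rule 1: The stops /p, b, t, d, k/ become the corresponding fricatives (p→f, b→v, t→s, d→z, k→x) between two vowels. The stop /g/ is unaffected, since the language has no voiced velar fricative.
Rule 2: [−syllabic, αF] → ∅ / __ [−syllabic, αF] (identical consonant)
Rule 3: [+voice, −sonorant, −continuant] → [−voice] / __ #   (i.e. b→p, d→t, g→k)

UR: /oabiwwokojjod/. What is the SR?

oaviwoxojot

Rule 1 (intervocalic spirantization): /b/ is a stop between vowels /a/ and /i/, so it spirantizes to the fricative [v]. /k/ is a stop between vowels /o/ and /o/, so it spirantizes to the fricative [x]. /oabiwwokojjod/ → oaviwwoxojjod.
Rule 2 (degemination): /ww/ is a geminate; the first /w/ deletes. /jj/ is a geminate; the first /j/ deletes. /oaviwwoxojjod/ → oaviwoxojod.
Rule 3 (final devoicing): /d/ is a voiced stop in word-final position, so it devoices to [t]. /oaviwoxojod/ → oaviwoxojot.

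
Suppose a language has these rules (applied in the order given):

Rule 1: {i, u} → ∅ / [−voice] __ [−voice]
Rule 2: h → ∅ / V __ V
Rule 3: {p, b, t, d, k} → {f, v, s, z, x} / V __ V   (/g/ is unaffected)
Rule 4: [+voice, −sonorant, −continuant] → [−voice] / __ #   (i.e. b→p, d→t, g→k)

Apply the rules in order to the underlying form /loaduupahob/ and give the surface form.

Rule 1 (high vowel syncope): no segment meets the environment; /loaduupahob/ is unchanged.
Rule 2 (intervocalic h-deletion): /h/ occurs between vowels /a/ and /o/, so it deletes. /loaduupahob/ → loaduupaob.
Rule 3 (intervocalic spirantization): /d/ is a stop between vowels /a/ and /u/, so it spirantizes to the fricative [z]. /p/ is a stop between vowels /u/ and /a/, so it spirantizes to the fricative [f]. /loaduupaob/ → loazuufaob.
Rule 4 (final devoicing): /b/ is a voiced stop in word-final position, so it devoices to [p]. /loazuufaob/ → loazuufaop.

loazuufaop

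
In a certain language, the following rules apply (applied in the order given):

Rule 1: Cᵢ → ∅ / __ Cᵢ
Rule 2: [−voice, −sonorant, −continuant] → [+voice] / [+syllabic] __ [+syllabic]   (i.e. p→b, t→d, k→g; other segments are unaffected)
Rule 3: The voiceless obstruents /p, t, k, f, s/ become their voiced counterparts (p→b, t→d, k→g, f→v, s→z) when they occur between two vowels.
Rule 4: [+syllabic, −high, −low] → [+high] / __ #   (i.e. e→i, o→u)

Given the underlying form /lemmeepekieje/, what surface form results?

lemeebegieji

Rule 1 (degemination): /mm/ is a geminate; the first /m/ deletes. /lemmeepekieje/ → lemeepekieje.
Rule 2 (intervocalic voicing): /p/ is a voiceless stop between vowels /e/ and /e/, so it voices to [b]. /k/ is a voiceless stop between vowels /e/ and /i/, so it voices to [g]. /lemeepekieje/ → lemeebegieje.
Rule 3 (intervocalic voicing): no segment meets the environment; /lemeebegieje/ is unchanged.
Rule 4 (final vowel raising): /e/ is a mid vowel in word-final position, so it raises to [i]. /lemeebegieje/ → lemeebegieji.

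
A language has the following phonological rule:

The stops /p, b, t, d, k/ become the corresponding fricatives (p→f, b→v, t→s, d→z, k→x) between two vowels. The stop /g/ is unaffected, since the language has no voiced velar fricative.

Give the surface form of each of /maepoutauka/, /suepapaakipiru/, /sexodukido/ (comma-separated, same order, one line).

/maepoutauka/: /p/ is a stop between vowels /e/ and /o/, so it spirantizes to the fricative [f]. /t/ is a stop between vowels /u/ and /a/, so it spirantizes to the fricative [s]. /k/ is a stop between vowels /u/ and /a/, so it spirantizes to the fricative [x]. → [maefousauxa].
/suepapaakipiru/: /p/ is a stop between vowels /e/ and /a/, so it spirantizes to the fricative [f]. /p/ is a stop between vowels /a/ and /a/, so it spirantizes to the fricative [f]. /k/ is a stop between vowels /a/ and /i/, so it spirantizes to the fricative [x]. /p/ is a stop between vowels /i/ and /i/, so it spirantizes to the fricative [f]. → [suefafaaxifiru].
/sexodukido/: /d/ is a stop between vowels /o/ and /u/, so it spirantizes to the fricative [z]. /k/ is a stop between vowels /u/ and /i/, so it spirantizes to the fricative [x]. /d/ is a stop between vowels /i/ and /o/, so it spirantizes to the fricative [z]. → [sexozuxizo].

maefousauxa, suefafaaxifiru, sexozuxizo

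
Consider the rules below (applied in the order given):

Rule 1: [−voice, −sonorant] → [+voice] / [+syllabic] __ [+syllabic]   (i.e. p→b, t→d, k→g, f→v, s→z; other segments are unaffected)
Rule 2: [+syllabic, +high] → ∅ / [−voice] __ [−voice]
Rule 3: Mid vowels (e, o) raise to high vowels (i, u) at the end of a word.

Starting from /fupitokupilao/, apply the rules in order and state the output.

Rule 1 (intervocalic voicing): /p/ is a voiceless obstruent between vowels /u/ and /i/, so it voices to [b]. /t/ is a voiceless obstruent between vowels /i/ and /o/, so it voices to [d]. /k/ is a voiceless obstruent between vowels /o/ and /u/, so it voices to [g]. /p/ is a voiceless obstruent between vowels /u/ and /i/, so it voices to [b]. /fupitokupilao/ → fubidogubilao.
Rule 2 (high vowel syncope): no segment meets the environment; /fubidogubilao/ is unchanged.
Rule 3 (final vowel raising): /o/ is a mid vowel in word-final position, so it raises to [u]. /fubidogubilao/ → fubidogubilau.

fubidogubilau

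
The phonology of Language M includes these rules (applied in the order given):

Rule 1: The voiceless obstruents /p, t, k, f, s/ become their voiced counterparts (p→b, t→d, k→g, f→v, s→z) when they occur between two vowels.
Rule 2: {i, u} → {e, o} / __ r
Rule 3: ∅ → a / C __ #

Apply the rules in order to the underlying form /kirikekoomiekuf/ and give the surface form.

kerigegoomiegufa

Rule 1 (intervocalic voicing): /k/ is a voiceless obstruent between vowels /i/ and /e/, so it voices to [g]. /k/ is a voiceless obstruent between vowels /e/ and /o/, so it voices to [g]. /k/ is a voiceless obstruent between vowels /e/ and /u/, so it voices to [g]. /kirikekoomiekuf/ → kirigegoomieguf.
Rule 2 (pre-rhotic lowering): /i/ is a high vowel immediately before /r/, so it lowers to [e]. /kirigegoomieguf/ → kerigegoomieguf.
Rule 3 (final a-epenthesis): the form ends in the consonant /f/, so [a] is inserted word-finally. /kerigegoomieguf/ → kerigegoomiegufa.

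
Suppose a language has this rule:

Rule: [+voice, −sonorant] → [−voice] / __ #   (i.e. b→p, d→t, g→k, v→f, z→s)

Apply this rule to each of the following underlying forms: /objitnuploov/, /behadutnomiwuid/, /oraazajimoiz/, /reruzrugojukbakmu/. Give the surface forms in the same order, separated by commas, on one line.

/objitnuploov/: /v/ is a voiced obstruent in word-final position, so it devoices to [f]. → [objitnuploof].
/behadutnomiwuid/: /d/ is a voiced obstruent in word-final position, so it devoices to [t]. → [behadutnomiwuit].
/oraazajimoiz/: /z/ is a voiced obstruent in word-final position, so it devoices to [s]. → [oraazajimois].
/reruzrugojukbakmu/: the rule's environment is not met; surfaces unchanged as [reruzrugojukbakmu].

objitnuploof, behadutnomiwuit, oraazajimois, reruzrugojukbakmu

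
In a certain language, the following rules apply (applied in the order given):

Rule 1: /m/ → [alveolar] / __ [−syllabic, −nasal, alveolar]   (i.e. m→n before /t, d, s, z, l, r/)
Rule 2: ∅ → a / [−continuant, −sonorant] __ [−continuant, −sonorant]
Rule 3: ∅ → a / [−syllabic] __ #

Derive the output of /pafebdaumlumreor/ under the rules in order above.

pafebadaunlunreora

Rule 1 (nasal place assimilation): /m/ precedes the alveolar consonant /l/, so it assimilates in place to [n]. /m/ precedes the alveolar consonant /r/, so it assimilates in place to [n]. /pafebdaumlumreor/ → pafebdaunlunreor.
Rule 2 (stop-cluster a-epenthesis): /b/ and /d/ form a stop–stop cluster, so [a] is inserted between them. /pafebdaunlunreor/ → pafebadaunlunreor.
Rule 3 (final a-epenthesis): the form ends in the consonant /r/, so [a] is inserted word-finally. /pafebadaunlunreor/ → pafebadaunlunreora.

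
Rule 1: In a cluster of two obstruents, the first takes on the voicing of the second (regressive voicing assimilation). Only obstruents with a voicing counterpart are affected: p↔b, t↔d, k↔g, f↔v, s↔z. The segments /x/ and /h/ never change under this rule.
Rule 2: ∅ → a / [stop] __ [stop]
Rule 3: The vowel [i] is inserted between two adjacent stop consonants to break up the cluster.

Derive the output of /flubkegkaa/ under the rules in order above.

flupakekakaa

Rule 1 (regressive voicing assimilation): /b/ precedes the voiceless obstruent /k/, so it devoices to [p] by assimilation. /g/ precedes the voiceless obstruent /k/, so it devoices to [k] by assimilation. /flubkegkaa/ → flupkekkaa.
Rule 2 (stop-cluster a-epenthesis): /p/ and /k/ form a stop–stop cluster, so [a] is inserted between them. /k/ and /k/ form a stop–stop cluster, so [a] is inserted between them. /flupkekkaa/ → flupakekakaa.
Rule 3 (stop-cluster i-epenthesis): no segment meets the environment; /flupakekakaa/ is unchanged.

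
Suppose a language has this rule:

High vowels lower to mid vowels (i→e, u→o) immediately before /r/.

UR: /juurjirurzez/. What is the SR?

juorjerorzez

/u/ is a high vowel immediately before /r/, so it lowers to [o].
/i/ is a high vowel immediately before /r/, so it lowers to [e].
/u/ is a high vowel immediately before /r/, so it lowers to [o].
The other instance of /u/ does not occur in the required environment and remains unchanged.
Surface form: [juorjerorzez].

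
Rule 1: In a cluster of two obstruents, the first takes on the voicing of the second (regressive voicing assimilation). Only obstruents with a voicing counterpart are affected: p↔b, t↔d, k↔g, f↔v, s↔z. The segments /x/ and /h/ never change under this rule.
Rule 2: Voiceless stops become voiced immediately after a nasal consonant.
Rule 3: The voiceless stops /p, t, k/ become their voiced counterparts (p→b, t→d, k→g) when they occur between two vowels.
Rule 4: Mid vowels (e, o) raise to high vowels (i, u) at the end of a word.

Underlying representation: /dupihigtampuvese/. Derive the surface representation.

Rule 1 (regressive voicing assimilation): /g/ precedes the voiceless obstruent /t/, so it devoices to [k] by assimilation. /dupihigtampuvese/ → dupihiktampuvese.
Rule 2 (post-nasal voicing): /p/ is a voiceless stop immediately after the nasal /m/, so it voices to [b]. /dupihiktampuvese/ → dupihiktambuvese.
Rule 3 (intervocalic voicing): /p/ is a voiceless stop between vowels /u/ and /i/, so it voices to [b]. /dupihiktambuvese/ → dubihiktambuvese.
Rule 4 (final vowel raising): /e/ is a mid vowel in word-final position, so it raises to [i]. /dubihiktambuvese/ → dubihiktambuvesi.

dubihiktambuvesi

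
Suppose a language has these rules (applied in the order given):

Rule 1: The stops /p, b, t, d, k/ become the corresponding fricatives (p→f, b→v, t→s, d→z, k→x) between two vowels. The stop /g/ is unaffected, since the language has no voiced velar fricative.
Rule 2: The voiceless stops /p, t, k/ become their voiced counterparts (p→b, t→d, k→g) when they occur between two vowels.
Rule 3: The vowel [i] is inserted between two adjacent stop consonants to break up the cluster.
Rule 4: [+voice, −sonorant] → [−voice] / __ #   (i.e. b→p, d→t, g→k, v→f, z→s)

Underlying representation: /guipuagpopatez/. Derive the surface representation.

Rule 1 (intervocalic spirantization): /p/ is a stop between vowels /i/ and /u/, so it spirantizes to the fricative [f]. /p/ is a stop between vowels /o/ and /a/, so it spirantizes to the fricative [f]. /t/ is a stop between vowels /a/ and /e/, so it spirantizes to the fricative [s]. /guipuagpopatez/ → guifuagpofasez.
Rule 2 (intervocalic voicing): no segment meets the environment; /guifuagpofasez/ is unchanged.
Rule 3 (stop-cluster i-epenthesis): /g/ and /p/ form a stop–stop cluster, so [i] is inserted between them. /guifuagpofasez/ → guifuagipofasez.
Rule 4 (final devoicing): /z/ is a voiced obstruent in word-final position, so it devoices to [s]. /guifuagipofasez/ → guifuagipofases.

guifuagipofases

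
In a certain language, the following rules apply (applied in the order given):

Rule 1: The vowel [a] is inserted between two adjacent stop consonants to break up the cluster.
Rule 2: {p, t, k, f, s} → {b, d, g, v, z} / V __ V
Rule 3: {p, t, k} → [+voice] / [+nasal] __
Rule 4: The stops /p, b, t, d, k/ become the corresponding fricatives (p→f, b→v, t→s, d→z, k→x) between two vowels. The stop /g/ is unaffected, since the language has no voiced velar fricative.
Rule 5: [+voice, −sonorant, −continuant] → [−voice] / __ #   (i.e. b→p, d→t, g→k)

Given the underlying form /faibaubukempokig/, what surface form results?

Rule 1 (stop-cluster a-epenthesis): no segment meets the environment; /faibaubukempokig/ is unchanged.
Rule 2 (intervocalic voicing): /k/ is a voiceless obstruent between vowels /u/ and /e/, so it voices to [g]. /k/ is a voiceless obstruent between vowels /o/ and /i/, so it voices to [g]. /faibaubukempokig/ → faibaubugempogig.
Rule 3 (post-nasal voicing): /p/ is a voiceless stop immediately after the nasal /m/, so it voices to [b]. /faibaubugempogig/ → faibaubugembogig.
Rule 4 (intervocalic spirantization): /b/ is a stop between vowels /i/ and /a/, so it spirantizes to the fricative [v]. /b/ is a stop between vowels /u/ and /u/, so it spirantizes to the fricative [v]. /faibaubugembogig/ → faivauvugembogig.
Rule 5 (final devoicing): /g/ is a voiced stop in word-final position, so it devoices to [k]. /faivauvugembogig/ → faivauvugembogik.

faivauvugembogik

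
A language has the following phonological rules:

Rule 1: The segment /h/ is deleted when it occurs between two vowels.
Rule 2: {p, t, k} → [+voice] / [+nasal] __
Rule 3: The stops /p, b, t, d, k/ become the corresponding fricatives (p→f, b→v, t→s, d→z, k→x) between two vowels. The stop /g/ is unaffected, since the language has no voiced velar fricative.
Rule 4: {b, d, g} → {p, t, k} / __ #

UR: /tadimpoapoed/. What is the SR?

tazimboafoet

Rule 1 (intervocalic h-deletion): no segment meets the environment; /tadimpoapoed/ is unchanged.
Rule 2 (post-nasal voicing): /p/ is a voiceless stop immediately after the nasal /m/, so it voices to [b]. /tadimpoapoed/ → tadimboapoed.
Rule 3 (intervocalic spirantization): /d/ is a stop between vowels /a/ and /i/, so it spirantizes to the fricative [z]. /p/ is a stop between vowels /a/ and /o/, so it spirantizes to the fricative [f]. /tadimboapoed/ → tazimboafoed.
Rule 4 (final devoicing): /d/ is a voiced stop in word-final position, so it devoices to [t]. /tazimboafoed/ → tazimboafoet.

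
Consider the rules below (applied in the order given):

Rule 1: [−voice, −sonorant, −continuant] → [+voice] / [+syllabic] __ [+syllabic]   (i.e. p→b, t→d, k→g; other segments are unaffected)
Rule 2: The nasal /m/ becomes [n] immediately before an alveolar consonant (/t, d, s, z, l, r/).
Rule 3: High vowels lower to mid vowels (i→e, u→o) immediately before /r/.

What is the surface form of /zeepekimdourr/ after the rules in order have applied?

Rule 1 (intervocalic voicing): /p/ is a voiceless stop between vowels /e/ and /e/, so it voices to [b]. /k/ is a voiceless stop between vowels /e/ and /i/, so it voices to [g]. /zeepekimdourr/ → zeebegimdourr.
Rule 2 (nasal place assimilation): /m/ precedes the alveolar consonant /d/, so it assimilates in place to [n]. /zeebegimdourr/ → zeebegindourr.
Rule 3 (pre-rhotic lowering): /u/ is a high vowel immediately before /r/, so it lowers to [o]. /zeebegindourr/ → zeebegindoorr.

zeebegindoorr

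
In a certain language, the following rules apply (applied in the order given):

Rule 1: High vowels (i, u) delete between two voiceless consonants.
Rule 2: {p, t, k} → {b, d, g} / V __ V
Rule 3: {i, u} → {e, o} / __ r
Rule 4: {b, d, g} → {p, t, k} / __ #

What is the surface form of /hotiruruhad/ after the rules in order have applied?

hoderoruhat

Rule 1 (high vowel syncope): no segment meets the environment; /hotiruruhad/ is unchanged.
Rule 2 (intervocalic voicing): /t/ is a voiceless stop between vowels /o/ and /i/, so it voices to [d]. /hotiruruhad/ → hodiruruhad.
Rule 3 (pre-rhotic lowering): /i/ is a high vowel immediately before /r/, so it lowers to [e]. /u/ is a high vowel immediately before /r/, so it lowers to [o]. /hodiruruhad/ → hoderoruhad.
Rule 4 (final devoicing): /d/ is a voiced stop in word-final position, so it devoices to [t]. /hoderoruhad/ → hoderoruhat.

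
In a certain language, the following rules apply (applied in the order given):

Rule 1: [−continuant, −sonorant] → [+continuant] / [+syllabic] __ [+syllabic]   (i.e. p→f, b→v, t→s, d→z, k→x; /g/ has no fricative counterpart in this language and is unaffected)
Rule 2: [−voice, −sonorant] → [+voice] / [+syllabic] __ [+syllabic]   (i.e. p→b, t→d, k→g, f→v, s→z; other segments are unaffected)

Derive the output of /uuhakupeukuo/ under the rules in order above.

uuhaxuveuxuo

Rule 1 (intervocalic spirantization): /k/ is a stop between vowels /a/ and /u/, so it spirantizes to the fricative [x]. /p/ is a stop between vowels /u/ and /e/, so it spirantizes to the fricative [f]. /k/ is a stop between vowels /u/ and /u/, so it spirantizes to the fricative [x]. /uuhakupeukuo/ → uuhaxufeuxuo.
Rule 2 (intervocalic voicing): /f/ is a voiceless obstruent between vowels /u/ and /e/, so it voices to [v]. /uuhaxufeuxuo/ → uuhaxuveuxuo.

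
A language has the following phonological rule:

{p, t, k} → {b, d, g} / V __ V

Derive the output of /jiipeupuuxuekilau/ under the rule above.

/p/ is a voiceless stop between vowels /i/ and /e/, so it voices to [b].
/p/ is a voiceless stop between vowels /u/ and /u/, so it voices to [b].
/k/ is a voiceless stop between vowels /e/ and /i/, so it voices to [g].
Surface form: [jiibeubuuxuegilau].

jiibeubuuxuegilau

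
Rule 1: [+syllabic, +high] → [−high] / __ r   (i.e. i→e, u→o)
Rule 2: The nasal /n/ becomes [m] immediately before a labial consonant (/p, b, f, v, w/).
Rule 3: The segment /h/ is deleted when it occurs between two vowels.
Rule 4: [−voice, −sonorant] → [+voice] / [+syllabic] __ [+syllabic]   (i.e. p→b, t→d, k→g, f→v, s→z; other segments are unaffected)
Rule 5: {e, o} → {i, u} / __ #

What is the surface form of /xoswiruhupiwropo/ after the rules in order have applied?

xosweruubiwrobu

Rule 1 (pre-rhotic lowering): /i/ is a high vowel immediately before /r/, so it lowers to [e]. /xoswiruhupiwropo/ → xosweruhupiwropo.
Rule 2 (nasal place assimilation): no segment meets the environment; /xosweruhupiwropo/ is unchanged.
Rule 3 (intervocalic h-deletion): /h/ occurs between vowels /u/ and /u/, so it deletes. /xosweruhupiwropo/ → xosweruupiwropo.
Rule 4 (intervocalic voicing): /p/ is a voiceless obstruent between vowels /u/ and /i/, so it voices to [b]. /p/ is a voiceless obstruent between vowels /o/ and /o/, so it voices to [b]. /xosweruupiwropo/ → xosweruubiwrobo.
Rule 5 (final vowel raising): /o/ is a mid vowel in word-final position, so it raises to [u]. /xosweruubiwrobo/ → xosweruubiwrobu.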